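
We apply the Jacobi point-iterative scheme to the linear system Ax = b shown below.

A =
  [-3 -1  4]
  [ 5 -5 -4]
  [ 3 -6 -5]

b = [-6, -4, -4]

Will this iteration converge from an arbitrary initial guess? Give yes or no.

A = D + L + U where D = diag(-3, -5, -5).
Jacobi T = -D⁻¹(L+U): T[0,1] = -(-1)/(-3) = -0.3333; T[0,0] = 0.
  T[0,:] = [+0.0000  -0.3333  +1.3333]
  T[1,:] = [+1.0000  +0.0000  -0.8000]
  T[2,:] = [+0.6000  -1.2000  +0.0000]
moduli |λ_i(T)| = 1.5373, 0.9678, 0.9678.
spectral radius ρ = 1.5373; 1.5373 > 1: divergent.

no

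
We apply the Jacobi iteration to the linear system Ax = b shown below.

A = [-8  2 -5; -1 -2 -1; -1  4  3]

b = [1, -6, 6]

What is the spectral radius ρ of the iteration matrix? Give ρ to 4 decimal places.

Diagonal D = diag(-8, -2, 3); L, U strict lower/upper.
Jacobi T = -D⁻¹(L+U): T[2,0] = -(-1)/(3) = +0.3333; T[2,2] = 0.
  T[0,:] = [+0.0000  +0.2500  -0.6250]
  T[1,:] = [-0.5000  +0.0000  -0.5000]
  T[2,:] = [+0.3333  -1.3333  +0.0000]
|eigenvalues of T|: 0.9137, 0.7082, 0.7082.
ρ = 0.9137; 0.9137 < 1, so it converges for any x₀.

0.9137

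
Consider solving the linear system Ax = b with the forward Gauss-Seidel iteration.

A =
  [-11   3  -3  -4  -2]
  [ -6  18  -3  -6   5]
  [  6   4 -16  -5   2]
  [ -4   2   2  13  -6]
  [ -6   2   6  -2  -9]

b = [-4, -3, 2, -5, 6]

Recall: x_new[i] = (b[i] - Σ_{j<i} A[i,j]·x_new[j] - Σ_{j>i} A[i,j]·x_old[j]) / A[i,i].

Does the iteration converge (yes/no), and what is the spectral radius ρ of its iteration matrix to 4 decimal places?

Diagonal D = diag(-11, 18, -16, 13, -9); L, U strict lower/upper.
GS T = -(D+L)⁻¹U: row 0 first, T[0,1] = -(3)/(-11) = +0.2727; later rows by forward substitution.
  T[0,:] = [+0.0000  +0.2727  -0.2727  -0.3636  -0.1818]
  T[1,:] = [+0.0000  +0.0909  +0.0758  +0.2121  -0.3384]
  T[2,:] = [+0.0000  +0.1250  -0.0833  -0.3958  -0.0278]
  T[3,:] = [+0.0000  +0.0507  -0.0828  -0.0836  +0.4619]
  T[4,:] = [+0.0000  -0.0895  +0.1615  +0.0443  -0.0752]
moduli |λ_i(T)| = 0.5235, 0.2469, 0.2469, 0.1370, 0.0000.
ρ(T) = max|λ| = 0.5235; 0.5235 < 1 ⇒ converges.

yes, ρ = 0.5235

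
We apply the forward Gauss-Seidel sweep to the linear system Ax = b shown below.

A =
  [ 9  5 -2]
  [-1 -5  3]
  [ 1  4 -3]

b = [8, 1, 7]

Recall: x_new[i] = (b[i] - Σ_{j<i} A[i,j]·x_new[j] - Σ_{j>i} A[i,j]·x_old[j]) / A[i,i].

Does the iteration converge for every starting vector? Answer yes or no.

Let D = diag(9, -5, -3); L, U the strict triangles.
GS T = -(D+L)⁻¹U: row 0 first, T[0,1] = -(5)/(9) = -0.5556; later rows by forward substitution.
  T[0,:] = [+0.0000  -0.5556  +0.2222]
  T[1,:] = [+0.0000  +0.1111  +0.5556]
  T[2,:] = [+0.0000  -0.0370  +0.8148]
|roots of det(T-λI)|: 0.7842, 0.1417, 0.0000.
spectral radius ρ = 0.7842; 0.7842 < 1 ⇒ converges.

yes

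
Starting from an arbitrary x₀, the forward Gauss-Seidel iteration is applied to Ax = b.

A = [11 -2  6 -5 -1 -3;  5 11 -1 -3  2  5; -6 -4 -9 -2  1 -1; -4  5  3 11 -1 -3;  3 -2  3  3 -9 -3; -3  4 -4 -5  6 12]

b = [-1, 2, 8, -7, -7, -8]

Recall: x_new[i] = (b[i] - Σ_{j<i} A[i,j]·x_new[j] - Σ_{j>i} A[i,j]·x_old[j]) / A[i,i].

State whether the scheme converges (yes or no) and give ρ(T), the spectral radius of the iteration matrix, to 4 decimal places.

Let D = diag(11, 11, -9, 11, -9, 12); L, U the strict triangles.
Gauss-Seidel: T = -(D+L)⁻¹U, row 0 first, T[0,2] = -(6)/(11) = -0.5455; later rows by forward substitution.
  T[0,:] = [+0.0000, +0.1818, -0.5455, +0.4545, +0.0909, +0.2727]
  T[1,:] = [+0.0000, -0.0826, +0.3388, +0.0661, -0.2231, -0.5785]
  T[2,:] = [+0.0000, -0.0845, +0.2130, -0.5546, +0.1497, -0.0358]
  T[3,:] = [+0.0000, +0.1267, -0.4105, +0.2865, +0.1846, +0.6446]
  T[4,:] = [+0.0000, +0.0931, -0.3229, +0.0474, +0.1913, +0.0891]
  T[5,:] = [+0.0000, +0.0511, -0.1879, +0.0024, +0.1283, +0.4731]
|roots of det(T-λI)|: 0.8575, 0.2120, 0.2120, 0.1016, 0.0071, 0.0000.
ρ = 0.8575; 0.8575 < 1 ⇒ converges.

yes, ρ = 0.8575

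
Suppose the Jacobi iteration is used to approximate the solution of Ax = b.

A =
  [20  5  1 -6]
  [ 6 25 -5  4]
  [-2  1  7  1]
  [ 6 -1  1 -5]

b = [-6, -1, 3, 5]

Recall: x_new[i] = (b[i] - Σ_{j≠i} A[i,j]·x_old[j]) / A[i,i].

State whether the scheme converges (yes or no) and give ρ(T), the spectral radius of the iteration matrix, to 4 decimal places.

A = D + L + U where D = diag(20, 25, 7, -5).
Jacobi: T = -D⁻¹(L+U), T[2,1] = -(1)/(7) = -0.1429; T[2,2] = 0.
  T[0,:] = [+0.0000  -0.2500  -0.0500  +0.3000]
  T[1,:] = [-0.2400  +0.0000  +0.2000  -0.1600]
  T[2,:] = [+0.2857  -0.1429  +0.0000  -0.1429]
  T[3,:] = [+1.2000  -0.2000  +0.2000  +0.0000]
eigenvalue magnitudes: 0.7299, 0.5476, 0.2288, 0.2288.
spectral radius ρ = 0.7299; 0.7299 < 1, so it converges for any x₀.

yes, ρ = 0.7299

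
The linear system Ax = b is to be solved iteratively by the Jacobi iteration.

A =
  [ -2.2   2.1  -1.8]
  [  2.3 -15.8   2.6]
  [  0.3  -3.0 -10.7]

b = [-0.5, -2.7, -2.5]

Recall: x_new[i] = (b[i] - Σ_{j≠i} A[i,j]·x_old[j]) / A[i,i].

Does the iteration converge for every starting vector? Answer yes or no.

Split A = D + L + U, D = diag(-2.2, -15.8, -10.7).
Jacobi: T = -D⁻¹(L+U), T[2,0] = -(0.3)/(-10.7) = +0.0280; T[2,2] = 0.
  T[0,:] = [+0.0000 +0.9545 -0.8182]
  T[1,:] = [+0.1456 +0.0000 +0.1646]
  T[2,:] = [+0.0280 -0.2804 +0.0000]
|λ(T)| sorted: 0.4042, 0.3058, 0.3058.
spectral radius ρ = 0.4042; 0.4042 < 1 ⇒ converges.

yes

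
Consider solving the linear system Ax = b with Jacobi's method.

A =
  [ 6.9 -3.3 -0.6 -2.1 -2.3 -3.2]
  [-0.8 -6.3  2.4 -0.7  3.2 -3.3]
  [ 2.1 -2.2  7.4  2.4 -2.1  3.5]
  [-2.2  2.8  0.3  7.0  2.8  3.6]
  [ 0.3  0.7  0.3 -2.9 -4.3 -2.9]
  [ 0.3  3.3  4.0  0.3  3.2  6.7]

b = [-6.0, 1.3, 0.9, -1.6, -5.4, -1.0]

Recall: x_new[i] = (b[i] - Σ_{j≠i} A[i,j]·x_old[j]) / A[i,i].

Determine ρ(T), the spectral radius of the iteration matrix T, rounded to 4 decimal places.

1.2656

Write A = D+L+U with D = diag(6.9, -6.3, 7.4, 7, -4.3, 6.7).
Jacobi T = -D⁻¹(L+U): T[1,4] = -(3.2)/(-6.3) = +0.5079; T[1,1] = 0.
  T[0,:] = [+0.0000  +0.4783  +0.0870  +0.3043  +0.3333  +0.4638]
  T[1,:] = [-0.1270  +0.0000  +0.3810  -0.1111  +0.5079  -0.5238]
  T[2,:] = [-0.2838  +0.2973  +0.0000  -0.3243  +0.2838  -0.4730]
  T[3,:] = [+0.3143  -0.4000  -0.0429  +0.0000  -0.4000  -0.5143]
  T[4,:] = [+0.0698  +0.1628  +0.0698  -0.6744  +0.0000  -0.6744]
  T[5,:] = [-0.0448  -0.4925  -0.5970  -0.0448  -0.4776  +0.0000]
moduli |λ_i(T)| = 1.2656, 0.8762, 0.4648, 0.4648, 0.3706, 0.1303.
ρ(T) = max|λ| = 1.2656; 1.2656 > 1 ⇒ diverges.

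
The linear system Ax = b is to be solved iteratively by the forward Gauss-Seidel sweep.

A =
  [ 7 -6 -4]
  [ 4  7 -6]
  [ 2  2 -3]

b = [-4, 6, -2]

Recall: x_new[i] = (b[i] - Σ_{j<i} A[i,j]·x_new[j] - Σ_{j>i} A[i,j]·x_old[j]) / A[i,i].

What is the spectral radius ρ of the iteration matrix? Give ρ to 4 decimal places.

0.8329

Write A = D+L+U with D = diag(7, 7, -3).
GS T = -(D+L)⁻¹U: row 0 first, T[0,1] = -(-6)/(7) = +0.8571; later rows by forward substitution.
  T[0,:] = [+0.0000, +0.8571, +0.5714]
  T[1,:] = [+0.0000, -0.4898, +0.5306]
  T[2,:] = [+0.0000, +0.2449, +0.7347]
eigenvalue magnitudes: 0.8329, 0.5880, 0.0000.
ρ = 0.8329; 0.8329 < 1, so it converges for any x₀.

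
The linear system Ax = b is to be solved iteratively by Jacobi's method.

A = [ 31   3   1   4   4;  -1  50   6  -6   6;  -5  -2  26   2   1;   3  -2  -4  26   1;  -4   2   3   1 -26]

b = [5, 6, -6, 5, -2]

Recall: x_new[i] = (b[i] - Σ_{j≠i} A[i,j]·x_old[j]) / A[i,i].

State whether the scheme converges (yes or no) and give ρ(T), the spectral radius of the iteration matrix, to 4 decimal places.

yes, ρ = 0.2017

A = D + L + U where D = diag(31, 50, 26, 26, -26).
Jacobi: T = -D⁻¹(L+U), T[4,2] = -(3)/(-26) = +0.1154; T[4,4] = 0.
  T[0,:] = [+0.0000, -0.0968, -0.0323, -0.1290, -0.1290]
  T[1,:] = [+0.0200, +0.0000, -0.1200, +0.1200, -0.1200]
  T[2,:] = [+0.1923, +0.0769, +0.0000, -0.0769, -0.0385]
  T[3,:] = [-0.1154, +0.0769, +0.1538, +0.0000, -0.0385]
  T[4,:] = [-0.1538, +0.0769, +0.1154, +0.0385, +0.0000]
|λ(T)| sorted: 0.2017, 0.1427, 0.1427, 0.1026, 0.1026.
spectral radius ρ = 0.2017; 0.2017 < 1, so it converges for any x₀.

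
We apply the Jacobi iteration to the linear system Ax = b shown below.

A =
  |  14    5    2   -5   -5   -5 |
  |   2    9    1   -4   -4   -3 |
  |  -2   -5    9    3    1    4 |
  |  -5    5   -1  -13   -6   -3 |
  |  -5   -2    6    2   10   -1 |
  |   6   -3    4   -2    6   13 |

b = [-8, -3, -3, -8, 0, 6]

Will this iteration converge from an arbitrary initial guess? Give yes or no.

no

A = D + L + U where D = diag(14, 9, 9, -13, 10, 13).
Jacobi T = -D⁻¹(L+U): T[0,4] = -(-5)/(14) = +0.3571; T[0,0] = 0.
  T[0,:] = [+0.0000 -0.3571 -0.1429 +0.3571 +0.3571 +0.3571]
  T[1,:] = [-0.2222 +0.0000 -0.1111 +0.4444 +0.4444 +0.3333]
  T[2,:] = [+0.2222 +0.5556 +0.0000 -0.3333 -0.1111 -0.4444]
  T[3,:] = [-0.3846 +0.3846 -0.0769 +0.0000 -0.4615 -0.2308]
  T[4,:] = [+0.5000 +0.2000 -0.6000 -0.2000 +0.0000 +0.1000]
  T[5,:] = [-0.4615 +0.2308 -0.3077 +0.1538 -0.4615 +0.0000]
moduli |λ_i(T)| = 1.1569, 0.7816, 0.7816, 0.4037, 0.0474, 0.0294.
ρ(T) = max|λ| = 1.1569; 1.1569 > 1, so it fails to converge.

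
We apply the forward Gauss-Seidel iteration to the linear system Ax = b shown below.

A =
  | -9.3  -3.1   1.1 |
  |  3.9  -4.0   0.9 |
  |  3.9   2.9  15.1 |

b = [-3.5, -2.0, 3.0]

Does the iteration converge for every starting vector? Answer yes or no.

yes

Write A = D+L+U with D = diag(-9.3, -4, 15.1).
Gauss-Seidel: T = -(D+L)⁻¹U, row 0 first, T[0,1] = -(-3.1)/(-9.3) = -0.3333; later rows by forward substitution.
  T[0,:] = [+0.0000  -0.3333  +0.1183]
  T[1,:] = [+0.0000  -0.3250  +0.3403]
  T[2,:] = [+0.0000  +0.1485  -0.0959]
|roots of det(T-λI)|: 0.4628, 0.0419, 0.0000.
spectral radius ρ = 0.4628; 0.4628 < 1 ⇒ converges.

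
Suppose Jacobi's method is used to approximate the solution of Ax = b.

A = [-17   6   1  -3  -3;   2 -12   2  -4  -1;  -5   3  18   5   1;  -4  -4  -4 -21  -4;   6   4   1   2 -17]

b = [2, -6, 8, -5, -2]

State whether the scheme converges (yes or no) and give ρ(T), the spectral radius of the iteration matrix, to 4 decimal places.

yes, ρ = 0.5454

Split A = D + L + U, D = diag(-17, -12, 18, -21, -17).
T_J = -D⁻¹(L+U): T[4,1] = -(4)/(-17) = +0.2353; T[4,4] = 0.
  T[0,:] = [+0.0000 +0.3529 +0.0588 -0.1765 -0.1765]
  T[1,:] = [+0.1667 +0.0000 +0.1667 -0.3333 -0.0833]
  T[2,:] = [+0.2778 -0.1667 +0.0000 -0.2778 -0.0556]
  T[3,:] = [-0.1905 -0.1905 -0.1905 +0.0000 -0.1905]
  T[4,:] = [+0.3529 +0.2353 +0.0588 +0.1176 +0.0000]
moduli |λ_i(T)| = 0.5454, 0.3319, 0.3319, 0.2217, 0.1402.
spectral radius ρ = 0.5454; 0.5454 < 1, so it converges for any x₀.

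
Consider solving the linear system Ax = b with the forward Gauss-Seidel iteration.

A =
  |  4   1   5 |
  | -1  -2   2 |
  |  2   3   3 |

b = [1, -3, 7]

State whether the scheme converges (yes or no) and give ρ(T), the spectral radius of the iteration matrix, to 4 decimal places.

yes, ρ = 0.8604

A = D + L + U where D = diag(4, -2, 3).
Gauss-Seidel: T = -(D+L)⁻¹U, row 0 first, T[0,2] = -(5)/(4) = -1.2500; later rows by forward substitution.
  T[0,:] = [+0.0000  -0.2500  -1.2500]
  T[1,:] = [+0.0000  +0.1250  +1.6250]
  T[2,:] = [+0.0000  +0.0417  -0.7917]
|roots of det(T-λI)|: 0.8604, 0.1937, 0.0000.
ρ(T) = max|λ| = 0.8604; 0.8604 < 1 ⇒ converges.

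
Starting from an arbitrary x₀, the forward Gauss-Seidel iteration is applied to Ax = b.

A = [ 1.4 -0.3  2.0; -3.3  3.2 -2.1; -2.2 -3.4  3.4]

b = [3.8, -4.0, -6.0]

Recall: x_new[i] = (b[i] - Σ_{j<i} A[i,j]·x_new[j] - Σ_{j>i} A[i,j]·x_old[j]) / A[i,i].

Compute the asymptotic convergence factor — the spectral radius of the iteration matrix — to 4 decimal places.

Diagonal D = diag(1.4, 3.2, 3.4); L, U strict lower/upper.
Gauss-Seidel: T = -(D+L)⁻¹U, row 0 first, T[0,2] = -(2)/(1.4) = -1.4286; later rows by forward substitution.
  T[0,:] = [+0.0000, +0.2143, -1.4286]
  T[1,:] = [+0.0000, +0.2210, -0.8170]
  T[2,:] = [+0.0000, +0.3596, -1.7413]
|λ(T)| sorted: 1.5780, 0.0577, 0.0000.
spectral radius ρ = 1.5780; 1.5780 > 1, so it fails to converge.

1.5780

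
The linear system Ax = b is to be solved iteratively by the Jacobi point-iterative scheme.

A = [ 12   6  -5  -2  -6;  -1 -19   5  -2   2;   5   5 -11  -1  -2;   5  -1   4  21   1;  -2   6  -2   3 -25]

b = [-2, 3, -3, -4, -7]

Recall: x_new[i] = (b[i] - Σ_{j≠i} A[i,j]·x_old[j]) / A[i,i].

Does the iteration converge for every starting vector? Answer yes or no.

Write A = D+L+U with D = diag(12, -19, -11, 21, -25).
Jacobi T = -D⁻¹(L+U): T[3,4] = -(1)/(21) = -0.0476; T[3,3] = 0.
  T[0,:] = [+0.0000  -0.5000  +0.4167  +0.1667  +0.5000]
  T[1,:] = [-0.0526  +0.0000  +0.2632  -0.1053  +0.1053]
  T[2,:] = [+0.4545  +0.4545  +0.0000  -0.0909  -0.1818]
  T[3,:] = [-0.2381  +0.0476  -0.1905  +0.0000  -0.0476]
  T[4,:] = [-0.0800  +0.2400  -0.0800  +0.1200  +0.0000]
|λ(T)| sorted: 0.7104, 0.3978, 0.3112, 0.3112, 0.0511.
ρ(T) = max|λ| = 0.7104; 0.7104 < 1, so it converges for any x₀.

yes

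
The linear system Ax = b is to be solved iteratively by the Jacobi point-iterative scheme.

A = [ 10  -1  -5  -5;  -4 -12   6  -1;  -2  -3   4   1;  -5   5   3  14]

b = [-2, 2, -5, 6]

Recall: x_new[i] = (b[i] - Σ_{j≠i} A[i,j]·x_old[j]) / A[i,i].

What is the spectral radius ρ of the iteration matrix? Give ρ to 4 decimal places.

0.8925

A = D + L + U where D = diag(10, -12, 4, 14).
Jacobi T = -D⁻¹(L+U): T[2,1] = -(-3)/(4) = +0.7500; T[2,2] = 0.
  T[0,:] = [+0.0000  +0.1000  +0.5000  +0.5000]
  T[1,:] = [-0.3333  +0.0000  +0.5000  -0.0833]
  T[2,:] = [+0.5000  +0.7500  +0.0000  -0.2500]
  T[3,:] = [+0.3571  -0.3571  -0.2143  +0.0000]
|λ(T)| sorted: 0.8925, 0.6981, 0.5468, 0.3525.
spectral radius ρ = 0.8925; 0.8925 < 1: convergent.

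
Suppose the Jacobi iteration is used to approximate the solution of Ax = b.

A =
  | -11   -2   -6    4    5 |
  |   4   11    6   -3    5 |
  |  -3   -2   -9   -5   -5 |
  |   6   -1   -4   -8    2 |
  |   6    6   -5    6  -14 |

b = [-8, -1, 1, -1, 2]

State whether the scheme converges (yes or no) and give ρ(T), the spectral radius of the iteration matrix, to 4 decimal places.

no, ρ = 1.3873

Let D = diag(-11, 11, -9, -8, -14); L, U the strict triangles.
Jacobi: T = -D⁻¹(L+U), T[3,0] = -(6)/(-8) = +0.7500; T[3,3] = 0.
  T[0,:] = [+0.0000 -0.1818 -0.5455 +0.3636 +0.4545]
  T[1,:] = [-0.3636 +0.0000 -0.5455 +0.2727 -0.4545]
  T[2,:] = [-0.3333 -0.2222 +0.0000 -0.5556 -0.5556]
  T[3,:] = [+0.7500 -0.1250 -0.5000 +0.0000 +0.2500]
  T[4,:] = [+0.4286 +0.4286 -0.3571 +0.4286 +0.0000]
moduli |λ_i(T)| = 1.3873, 0.6333, 0.6333, 0.2935, 0.2935.
spectral radius ρ = 1.3873; 1.3873 > 1, so it fails to converge.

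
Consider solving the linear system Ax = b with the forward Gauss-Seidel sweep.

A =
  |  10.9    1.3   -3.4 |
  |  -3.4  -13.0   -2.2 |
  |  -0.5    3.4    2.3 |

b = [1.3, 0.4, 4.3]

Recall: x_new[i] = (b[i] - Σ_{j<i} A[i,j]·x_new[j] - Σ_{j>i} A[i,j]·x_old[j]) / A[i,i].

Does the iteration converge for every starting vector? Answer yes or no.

Split A = D + L + U, D = diag(10.9, -13, 2.3).
GS T = -(D+L)⁻¹U: row 0 first, T[0,1] = -(1.3)/(10.9) = -0.1193; later rows by forward substitution.
  T[0,:] = [+0.0000, -0.1193, +0.3119]
  T[1,:] = [+0.0000, +0.0312, -0.2508]
  T[2,:] = [+0.0000, -0.0720, +0.4386]
moduli |λ_i(T)| = 0.4789, 0.0092, 0.0000.
ρ(T) = max|λ| = 0.4789; 0.4789 < 1 ⇒ converges.

yes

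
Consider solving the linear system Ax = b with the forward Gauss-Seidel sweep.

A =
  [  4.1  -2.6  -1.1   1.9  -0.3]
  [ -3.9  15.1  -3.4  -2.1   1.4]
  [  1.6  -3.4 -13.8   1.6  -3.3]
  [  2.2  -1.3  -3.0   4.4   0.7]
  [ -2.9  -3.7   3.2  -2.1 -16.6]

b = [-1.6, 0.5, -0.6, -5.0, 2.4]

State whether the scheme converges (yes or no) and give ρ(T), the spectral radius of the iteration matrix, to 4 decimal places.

yes, ρ = 0.3013

Write A = D+L+U with D = diag(4.1, 15.1, -13.8, 4.4, -16.6).
T_GS = -(D+L)⁻¹U: row 0 first, T[0,3] = -(1.9)/(4.1) = -0.4634; later rows by forward substitution.
  T[0,:] = [+0.0000, +0.6341, +0.2683, -0.4634, +0.0732]
  T[1,:] = [+0.0000, +0.1638, +0.2945, +0.0194, -0.0738]
  T[2,:] = [+0.0000, +0.0332, -0.0414, +0.0574, -0.2125]
  T[3,:] = [+0.0000, -0.2461, -0.0754, +0.2766, -0.3623]
  T[4,:] = [+0.0000, -0.1098, -0.1110, +0.0527, +0.0086]
|eigenvalues of T|: 0.3013, 0.1291, 0.1208, 0.0979, 0.0000.
spectral radius ρ = 0.3013; 0.3013 < 1: convergent.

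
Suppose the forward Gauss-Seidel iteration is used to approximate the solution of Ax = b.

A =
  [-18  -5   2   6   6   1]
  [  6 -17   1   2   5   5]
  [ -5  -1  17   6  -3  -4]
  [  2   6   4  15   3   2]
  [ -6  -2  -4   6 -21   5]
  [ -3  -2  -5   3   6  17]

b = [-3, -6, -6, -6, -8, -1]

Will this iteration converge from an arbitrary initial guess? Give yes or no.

yes

A = D + L + U where D = diag(-18, -17, 17, 15, -21, 17).
T_GS = -(D+L)⁻¹U: row 0 first, T[0,3] = -(6)/(-18) = +0.3333; later rows by forward substitution.
  T[0,:] = [+0.0000, -0.2778, +0.1111, +0.3333, +0.3333, +0.0556]
  T[1,:] = [+0.0000, -0.0980, +0.0980, +0.2353, +0.4118, +0.3137]
  T[2,:] = [+0.0000, -0.0875, +0.0384, -0.2411, +0.2987, +0.2701]
  T[3,:] = [+0.0000, +0.0996, -0.0643, -0.0743, -0.4888, -0.3383]
  T[4,:] = [+0.0000, +0.1338, -0.0668, -0.0930, -0.3310, +0.0443]
  T[5,:] = [+0.0000, -0.1511, +0.0774, +0.0615, +0.3982, +0.1702]
|eigenvalues of T|: 0.5271, 0.2504, 0.1136, 0.1136, 0.0284, 0.0000.
spectral radius ρ = 0.5271; 0.5271 < 1: convergent.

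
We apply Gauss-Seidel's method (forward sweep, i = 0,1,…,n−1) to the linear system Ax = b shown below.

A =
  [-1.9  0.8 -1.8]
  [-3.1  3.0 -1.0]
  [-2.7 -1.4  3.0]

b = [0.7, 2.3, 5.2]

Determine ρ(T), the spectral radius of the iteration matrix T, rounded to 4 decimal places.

Split A = D + L + U, D = diag(-1.9, 3, 3).
Gauss-Seidel: T = -(D+L)⁻¹U, row 0 first, T[0,1] = -(0.8)/(-1.9) = +0.4211; later rows by forward substitution.
  T[0,:] = [+0.0000, +0.4211, -0.9474]
  T[1,:] = [+0.0000, +0.4351, -0.6456]
  T[2,:] = [+0.0000, +0.5820, -1.1539]
moduli |λ_i(T)| = 0.8649, 0.1461, 0.0000.
ρ = 0.8649; 0.8649 < 1, so it converges for any x₀.

0.8649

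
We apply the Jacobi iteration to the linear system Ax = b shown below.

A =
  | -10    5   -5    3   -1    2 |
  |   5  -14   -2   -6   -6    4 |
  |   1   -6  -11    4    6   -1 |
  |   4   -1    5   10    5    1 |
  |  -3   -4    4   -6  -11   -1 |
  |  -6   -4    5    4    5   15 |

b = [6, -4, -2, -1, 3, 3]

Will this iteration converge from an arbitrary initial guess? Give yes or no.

no

Diagonal D = diag(-10, -14, -11, 10, -11, 15); L, U strict lower/upper.
Jacobi: T = -D⁻¹(L+U), T[2,1] = -(-6)/(-11) = -0.5455; T[2,2] = 0.
  T[0,:] = [+0.0000, +0.5000, -0.5000, +0.3000, -0.1000, +0.2000]
  T[1,:] = [+0.3571, +0.0000, -0.1429, -0.4286, -0.4286, +0.2857]
  T[2,:] = [+0.0909, -0.5455, +0.0000, +0.3636, +0.5455, -0.0909]
  T[3,:] = [-0.4000, +0.1000, -0.5000, +0.0000, -0.5000, -0.1000]
  T[4,:] = [-0.2727, -0.3636, +0.3636, -0.5455, +0.0000, -0.0909]
  T[5,:] = [+0.4000, +0.2667, -0.3333, -0.2667, -0.3333, +0.0000]
eigenvalue magnitudes: 1.1695, 0.6121, 0.6121, 0.4519, 0.3465, 0.3227.
ρ = 1.1695; 1.1695 > 1 ⇒ diverges.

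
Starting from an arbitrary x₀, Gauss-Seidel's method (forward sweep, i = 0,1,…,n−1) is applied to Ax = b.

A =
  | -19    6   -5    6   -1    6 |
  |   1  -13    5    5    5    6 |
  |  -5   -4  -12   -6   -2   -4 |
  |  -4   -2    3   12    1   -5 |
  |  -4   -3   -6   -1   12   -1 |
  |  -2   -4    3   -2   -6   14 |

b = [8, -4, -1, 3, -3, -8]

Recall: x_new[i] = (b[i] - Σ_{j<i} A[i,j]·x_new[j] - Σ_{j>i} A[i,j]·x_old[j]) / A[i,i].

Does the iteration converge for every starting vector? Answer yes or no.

yes

A = D + L + U where D = diag(-19, -13, -12, 12, 12, 14).
GS T = -(D+L)⁻¹U: row 0 first, T[0,4] = -(-1)/(-19) = -0.0526; later rows by forward substitution.
  T[0,:] = [+0.0000  +0.3158  -0.2632  +0.3158  -0.0526  +0.3158]
  T[1,:] = [+0.0000  +0.0243  +0.3644  +0.4089  +0.3806  +0.4858]
  T[2,:] = [+0.0000  -0.1397  -0.0118  -0.7679  -0.2716  -0.6269]
  T[3,:] = [+0.0000  +0.1442  -0.0240  +0.3654  +0.0304  +0.7596]
  T[4,:] = [+0.0000  +0.0535  -0.0045  -0.1460  -0.0557  +0.0599]
  T[5,:] = [+0.0000  +0.1255  +0.0637  +0.3161  +0.1399  +0.4524]
moduli |λ_i(T)| = 0.8727, 0.3247, 0.3062, 0.0875, 0.0079, 0.0000.
ρ(T) = max|λ| = 0.8727; 0.8727 < 1, so it converges for any x₀.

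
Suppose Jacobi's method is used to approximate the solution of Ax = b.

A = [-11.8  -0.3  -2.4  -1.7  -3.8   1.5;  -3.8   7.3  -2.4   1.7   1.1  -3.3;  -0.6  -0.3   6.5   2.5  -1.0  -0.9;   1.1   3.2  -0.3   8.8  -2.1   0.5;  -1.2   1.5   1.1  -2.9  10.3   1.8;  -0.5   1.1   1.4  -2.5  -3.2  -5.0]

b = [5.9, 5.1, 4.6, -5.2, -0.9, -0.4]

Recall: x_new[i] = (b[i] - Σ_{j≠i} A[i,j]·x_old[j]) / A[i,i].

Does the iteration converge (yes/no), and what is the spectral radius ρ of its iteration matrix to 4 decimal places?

yes, ρ = 0.9445

A = D + L + U where D = diag(-11.8, 7.3, 6.5, 8.8, 10.3, -5).
Jacobi: T = -D⁻¹(L+U), T[0,5] = -(1.5)/(-11.8) = +0.1271; T[0,0] = 0.
  T[0,:] = [+0.0000, -0.0254, -0.2034, -0.1441, -0.3220, +0.1271]
  T[1,:] = [+0.5205, +0.0000, +0.3288, -0.2329, -0.1507, +0.4521]
  T[2,:] = [+0.0923, +0.0462, +0.0000, -0.3846, +0.1538, +0.1385]
  T[3,:] = [-0.1250, -0.3636, +0.0341, +0.0000, +0.2386, -0.0568]
  T[4,:] = [+0.1165, -0.1456, -0.1068, +0.2816, +0.0000, -0.1748]
  T[5,:] = [-0.1000, +0.2200, +0.2800, -0.5000, -0.6400, +0.0000]
|eigenvalues of T|: 0.9445, 0.4346, 0.4346, 0.3877, 0.3105, 0.3105.
spectral radius ρ = 0.9445; 0.9445 < 1, so it converges for any x₀.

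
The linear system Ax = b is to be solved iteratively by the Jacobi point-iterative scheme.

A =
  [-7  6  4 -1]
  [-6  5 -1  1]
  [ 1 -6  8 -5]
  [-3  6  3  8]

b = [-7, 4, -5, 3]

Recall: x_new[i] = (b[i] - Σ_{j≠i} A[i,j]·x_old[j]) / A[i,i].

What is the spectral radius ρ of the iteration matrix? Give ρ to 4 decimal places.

A = D + L + U where D = diag(-7, 5, 8, 8).
Jacobi T = -D⁻¹(L+U): T[3,0] = -(-3)/(8) = +0.3750; T[3,3] = 0.
  T[0,:] = [+0.0000, +0.8571, +0.5714, -0.1429]
  T[1,:] = [+1.2000, +0.0000, +0.2000, -0.2000]
  T[2,:] = [-0.1250, +0.7500, +0.0000, +0.6250]
  T[3,:] = [+0.3750, -0.7500, -0.3750, +0.0000]
moduli |λ_i(T)| = 1.2201, 0.7411, 0.7411, 0.0240.
ρ = 1.2201; 1.2201 > 1: divergent.

1.2201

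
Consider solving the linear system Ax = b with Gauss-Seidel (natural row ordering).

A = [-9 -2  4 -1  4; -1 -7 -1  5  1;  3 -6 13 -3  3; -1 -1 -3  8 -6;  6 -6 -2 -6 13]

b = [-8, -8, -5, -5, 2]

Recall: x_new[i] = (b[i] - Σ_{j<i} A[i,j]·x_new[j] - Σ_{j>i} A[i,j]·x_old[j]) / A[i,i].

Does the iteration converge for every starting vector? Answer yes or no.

yes

A = D + L + U where D = diag(-9, -7, 13, 8, 13).
T_GS = -(D+L)⁻¹U: row 0 first, T[0,3] = -(-1)/(-9) = -0.1111; later rows by forward substitution.
  T[0,:] = [+0.0000, -0.2222, +0.4444, -0.1111, +0.4444]
  T[1,:] = [+0.0000, +0.0317, -0.2063, +0.7302, +0.0794]
  T[2,:] = [+0.0000, +0.0659, -0.1978, +0.5934, -0.2967]
  T[3,:] = [+0.0000, +0.0009, -0.0444, +0.2999, +0.7042]
  T[4,:] = [+0.0000, +0.1278, -0.3513, +0.6180, +0.1109]
|eigenvalues of T|: 0.8477, 0.6574, 0.1000, 0.0455, 0.0000.
spectral radius ρ = 0.8477; 0.8477 < 1, so it converges for any x₀.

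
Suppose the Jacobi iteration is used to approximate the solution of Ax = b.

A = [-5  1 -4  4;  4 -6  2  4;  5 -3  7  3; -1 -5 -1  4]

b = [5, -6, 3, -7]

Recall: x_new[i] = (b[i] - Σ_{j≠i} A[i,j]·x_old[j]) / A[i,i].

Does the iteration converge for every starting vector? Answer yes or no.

no

Split A = D + L + U, D = diag(-5, -6, 7, 4).
Jacobi T = -D⁻¹(L+U): T[1,3] = -(4)/(-6) = +0.6667; T[1,1] = 0.
  T[0,:] = [+0.0000, +0.2000, -0.8000, +0.8000]
  T[1,:] = [+0.6667, +0.0000, +0.3333, +0.6667]
  T[2,:] = [-0.7143, +0.4286, +0.0000, -0.4286]
  T[3,:] = [+0.2500, +1.2500, +0.2500, +0.0000]
eigenvalue magnitudes: 1.3013, 1.0446, 0.7326, 0.4758.
ρ = 1.3013; 1.3013 > 1, so it fails to converge.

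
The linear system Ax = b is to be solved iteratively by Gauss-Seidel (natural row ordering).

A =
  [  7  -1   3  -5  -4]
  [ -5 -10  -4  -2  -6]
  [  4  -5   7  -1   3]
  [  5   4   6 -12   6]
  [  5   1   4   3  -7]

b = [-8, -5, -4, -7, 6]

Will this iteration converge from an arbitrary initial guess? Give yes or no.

Diagonal D = diag(7, -10, 7, -12, -7); L, U strict lower/upper.
GS T = -(D+L)⁻¹U: row 0 first, T[0,1] = -(-1)/(7) = +0.1429; later rows by forward substitution.
  T[0,:] = [+0.0000 +0.1429 -0.4286 +0.7143 +0.5714]
  T[1,:] = [+0.0000 -0.0714 -0.1857 -0.5571 -0.8857]
  T[2,:] = [+0.0000 -0.1327 +0.1122 -0.6633 -1.3878]
  T[3,:] = [+0.0000 -0.0306 -0.1844 -0.2197 -0.2510]
  T[4,:] = [+0.0000 +0.0029 -0.3475 -0.0426 -0.6190]
|roots of det(T-λI)|: 1.1731, 0.5766, 0.2208, 0.0195, 0.0000.
spectral radius ρ = 1.1731; 1.1731 > 1 ⇒ diverges.

no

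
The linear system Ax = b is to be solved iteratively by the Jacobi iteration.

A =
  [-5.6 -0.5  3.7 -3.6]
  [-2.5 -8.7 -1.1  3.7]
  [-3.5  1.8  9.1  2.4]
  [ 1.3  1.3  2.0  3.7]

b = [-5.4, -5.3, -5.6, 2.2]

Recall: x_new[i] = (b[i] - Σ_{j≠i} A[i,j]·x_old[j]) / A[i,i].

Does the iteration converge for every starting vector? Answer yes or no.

yes

Let D = diag(-5.6, -8.7, 9.1, 3.7); L, U the strict triangles.
T_J = -D⁻¹(L+U): T[0,1] = -(-0.5)/(-5.6) = -0.0893; T[0,0] = 0.
  T[0,:] = [+0.0000  -0.0893  +0.6607  -0.6429]
  T[1,:] = [-0.2874  +0.0000  -0.1264  +0.4253]
  T[2,:] = [+0.3846  -0.1978  +0.0000  -0.2637]
  T[3,:] = [-0.3514  -0.3514  -0.5405  +0.0000]
|eigenvalues of T|: 0.9076, 0.5319, 0.3164, 0.3164.
ρ = 0.9076; 0.9076 < 1: convergent.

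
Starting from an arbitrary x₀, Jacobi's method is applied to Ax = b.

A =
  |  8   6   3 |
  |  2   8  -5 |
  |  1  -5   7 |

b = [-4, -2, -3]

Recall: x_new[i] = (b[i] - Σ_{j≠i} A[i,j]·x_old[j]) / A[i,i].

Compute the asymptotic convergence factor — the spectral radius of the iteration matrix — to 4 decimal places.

Split A = D + L + U, D = diag(8, 8, 7).
T_J = -D⁻¹(L+U): T[0,1] = -(6)/(8) = -0.7500; T[0,0] = 0.
  T[0,:] = [+0.0000, -0.7500, -0.3750]
  T[1,:] = [-0.2500, +0.0000, +0.6250]
  T[2,:] = [-0.1429, +0.7143, +0.0000]
|eigenvalues of T|: 0.9133, 0.7054, 0.2079.
spectral radius ρ = 0.9133; 0.9133 < 1: convergent.

0.9133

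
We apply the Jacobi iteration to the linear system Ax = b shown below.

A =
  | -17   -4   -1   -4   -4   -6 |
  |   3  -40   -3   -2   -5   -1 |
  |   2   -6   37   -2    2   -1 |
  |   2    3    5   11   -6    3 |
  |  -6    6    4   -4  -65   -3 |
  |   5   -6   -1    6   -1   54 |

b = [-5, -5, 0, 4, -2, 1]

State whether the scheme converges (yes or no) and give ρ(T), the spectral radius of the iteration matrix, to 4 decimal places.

Write A = D+L+U with D = diag(-17, -40, 37, 11, -65, 54).
Jacobi T = -D⁻¹(L+U): T[2,1] = -(-6)/(37) = +0.1622; T[2,2] = 0.
  T[0,:] = [+0.0000, -0.2353, -0.0588, -0.2353, -0.2353, -0.3529]
  T[1,:] = [+0.0750, +0.0000, -0.0750, -0.0500, -0.1250, -0.0250]
  T[2,:] = [-0.0541, +0.1622, +0.0000, +0.0541, -0.0541, +0.0270]
  T[3,:] = [-0.1818, -0.2727, -0.4545, +0.0000, +0.5455, -0.2727]
  T[4,:] = [-0.0923, +0.0923, +0.0615, -0.0615, +0.0000, -0.0462]
  T[5,:] = [-0.0926, +0.1111, +0.0185, -0.1111, +0.0185, +0.0000]
moduli |λ_i(T)| = 0.3335, 0.2316, 0.2316, 0.2064, 0.2064, 0.0326.
ρ = 0.3335; 0.3335 < 1, so it converges for any x₀.

yes, ρ = 0.3335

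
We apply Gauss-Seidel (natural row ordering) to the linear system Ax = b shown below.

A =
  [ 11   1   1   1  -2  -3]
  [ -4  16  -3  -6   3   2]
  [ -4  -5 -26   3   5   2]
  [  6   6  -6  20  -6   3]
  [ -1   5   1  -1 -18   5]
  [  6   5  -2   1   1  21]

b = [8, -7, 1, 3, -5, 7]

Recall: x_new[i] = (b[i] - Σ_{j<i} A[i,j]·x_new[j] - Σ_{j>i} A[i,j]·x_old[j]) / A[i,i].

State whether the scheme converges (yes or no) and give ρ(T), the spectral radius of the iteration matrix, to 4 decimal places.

Write A = D+L+U with D = diag(11, 16, -26, 20, -18, 21).
Gauss-Seidel: T = -(D+L)⁻¹U, row 0 first, T[0,3] = -(1)/(11) = -0.0909; later rows by forward substitution.
  T[0,:] = [+0.0000 -0.0909 -0.0909 -0.0909 +0.1818 +0.2727]
  T[1,:] = [+0.0000 -0.0227 +0.1648 +0.3523 -0.1420 -0.0568]
  T[2,:] = [+0.0000 +0.0184 -0.0177 +0.0616 +0.1917 +0.0459]
  T[3,:] = [+0.0000 +0.0396 -0.0275 -0.0599 +0.3456 -0.2010]
  T[4,:] = [+0.0000 -0.0024 +0.0514 +0.1097 -0.0581 +0.2606]
  T[5,:] = [+0.0000 +0.0314 -0.0161 -0.0544 -0.0136 -0.0629]
moduli |λ_i(T)| = 0.3801, 0.1944, 0.1329, 0.1329, 0.0359, 0.0000.
ρ = 0.3801; 0.3801 < 1: convergent.

yes, ρ = 0.3801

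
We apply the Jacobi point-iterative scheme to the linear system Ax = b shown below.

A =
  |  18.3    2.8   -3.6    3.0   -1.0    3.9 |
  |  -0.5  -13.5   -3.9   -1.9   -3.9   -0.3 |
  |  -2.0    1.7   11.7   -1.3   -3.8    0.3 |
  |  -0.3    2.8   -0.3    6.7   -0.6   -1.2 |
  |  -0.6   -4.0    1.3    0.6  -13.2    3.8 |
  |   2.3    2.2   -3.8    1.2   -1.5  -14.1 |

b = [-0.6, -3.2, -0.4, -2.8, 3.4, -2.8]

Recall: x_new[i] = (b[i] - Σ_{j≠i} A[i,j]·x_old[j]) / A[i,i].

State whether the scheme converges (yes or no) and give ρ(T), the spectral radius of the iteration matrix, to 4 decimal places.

A = D + L + U where D = diag(18.3, -13.5, 11.7, 6.7, -13.2, -14.1).
Jacobi T = -D⁻¹(L+U): T[5,4] = -(-1.5)/(-14.1) = -0.1064; T[5,5] = 0.
  T[0,:] = [+0.0000, -0.1530, +0.1967, -0.1639, +0.0546, -0.2131]
  T[1,:] = [-0.0370, +0.0000, -0.2889, -0.1407, -0.2889, -0.0222]
  T[2,:] = [+0.1709, -0.1453, +0.0000, +0.1111, +0.3248, -0.0256]
  T[3,:] = [+0.0448, -0.4179, +0.0448, +0.0000, +0.0896, +0.1791]
  T[4,:] = [-0.0455, -0.3030, +0.0985, +0.0455, +0.0000, +0.2879]
  T[5,:] = [+0.1631, +0.1560, -0.2695, +0.0851, -0.1064, +0.0000]
|λ(T)| sorted: 0.5363, 0.3395, 0.3395, 0.2209, 0.2209, 0.0001.
spectral radius ρ = 0.5363; 0.5363 < 1 ⇒ converges.

yes, ρ = 0.5363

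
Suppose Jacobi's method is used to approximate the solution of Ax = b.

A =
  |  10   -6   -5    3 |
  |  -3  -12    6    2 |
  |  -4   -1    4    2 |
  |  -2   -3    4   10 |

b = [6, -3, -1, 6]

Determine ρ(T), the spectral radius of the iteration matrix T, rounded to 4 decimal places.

0.9354

A = D + L + U where D = diag(10, -12, 4, 10).
Jacobi T = -D⁻¹(L+U): T[0,2] = -(-5)/(10) = +0.5000; T[0,0] = 0.
  T[0,:] = [+0.0000  +0.6000  +0.5000  -0.3000]
  T[1,:] = [-0.2500  +0.0000  +0.5000  +0.1667]
  T[2,:] = [+1.0000  +0.2500  +0.0000  -0.5000]
  T[3,:] = [+0.2000  +0.3000  -0.4000  +0.0000]
eigenvalue magnitudes: 0.9354, 0.6692, 0.6692, 0.2079.
ρ(T) = max|λ| = 0.9354; 0.9354 < 1, so it converges for any x₀.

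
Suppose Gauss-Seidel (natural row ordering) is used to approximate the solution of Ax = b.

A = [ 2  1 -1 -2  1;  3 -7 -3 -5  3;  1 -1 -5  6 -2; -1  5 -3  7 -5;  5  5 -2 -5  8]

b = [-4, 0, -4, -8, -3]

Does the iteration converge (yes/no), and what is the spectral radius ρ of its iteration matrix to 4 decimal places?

no, ρ = 1.3524

Diagonal D = diag(2, -7, -5, 7, 8); L, U strict lower/upper.
GS T = -(D+L)⁻¹U: row 0 first, T[0,1] = -(1)/(2) = -0.5000; later rows by forward substitution.
  T[0,:] = [+0.0000, -0.5000, +0.5000, +1.0000, -0.5000]
  T[1,:] = [+0.0000, -0.2143, -0.2143, -0.2857, +0.2143]
  T[2,:] = [+0.0000, -0.0571, +0.1429, +1.4571, -0.5429]
  T[3,:] = [+0.0000, +0.0571, +0.2857, +0.9714, +0.2571]
  T[4,:] = [+0.0000, +0.4679, +0.0357, +0.5250, +0.2036]
|roots of det(T-λI)|: 1.3524, 0.5024, 0.4111, 0.4111, 0.0000.
ρ(T) = max|λ| = 1.3524; 1.3524 > 1, so it fails to converge.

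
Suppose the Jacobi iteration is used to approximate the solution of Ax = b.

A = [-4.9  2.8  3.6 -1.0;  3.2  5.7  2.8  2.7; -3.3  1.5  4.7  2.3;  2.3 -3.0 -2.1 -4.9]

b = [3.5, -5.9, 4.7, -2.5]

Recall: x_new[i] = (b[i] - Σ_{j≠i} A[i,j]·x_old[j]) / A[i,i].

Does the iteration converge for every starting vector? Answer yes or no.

no

Split A = D + L + U, D = diag(-4.9, 5.7, 4.7, -4.9).
T_J = -D⁻¹(L+U): T[1,0] = -(3.2)/(5.7) = -0.5614; T[1,1] = 0.
  T[0,:] = [+0.0000  +0.5714  +0.7347  -0.2041]
  T[1,:] = [-0.5614  +0.0000  -0.4912  -0.4737]
  T[2,:] = [+0.7021  -0.3191  +0.0000  -0.4894]
  T[3,:] = [+0.4694  -0.6122  -0.4286  +0.0000]
|eigenvalues of T|: 1.1218, 0.7357, 0.7357, 0.0333.
ρ = 1.1218; 1.1218 > 1 ⇒ diverges.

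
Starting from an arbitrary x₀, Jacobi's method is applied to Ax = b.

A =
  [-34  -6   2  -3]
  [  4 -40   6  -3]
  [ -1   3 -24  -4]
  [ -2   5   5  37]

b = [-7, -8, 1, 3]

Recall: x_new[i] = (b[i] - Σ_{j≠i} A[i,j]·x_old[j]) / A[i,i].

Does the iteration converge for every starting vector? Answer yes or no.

yes

Write A = D+L+U with D = diag(-34, -40, -24, 37).
Jacobi: T = -D⁻¹(L+U), T[0,3] = -(-3)/(-34) = -0.0882; T[0,0] = 0.
  T[0,:] = [+0.0000 -0.1765 +0.0588 -0.0882]
  T[1,:] = [+0.1000 +0.0000 +0.1500 -0.0750]
  T[2,:] = [-0.0417 +0.1250 +0.0000 -0.1667]
  T[3,:] = [+0.0541 -0.1351 -0.1351 +0.0000]
moduli |λ_i(T)| = 0.2628, 0.1599, 0.1599, 0.1491.
ρ(T) = max|λ| = 0.2628; 0.2628 < 1, so it converges for any x₀.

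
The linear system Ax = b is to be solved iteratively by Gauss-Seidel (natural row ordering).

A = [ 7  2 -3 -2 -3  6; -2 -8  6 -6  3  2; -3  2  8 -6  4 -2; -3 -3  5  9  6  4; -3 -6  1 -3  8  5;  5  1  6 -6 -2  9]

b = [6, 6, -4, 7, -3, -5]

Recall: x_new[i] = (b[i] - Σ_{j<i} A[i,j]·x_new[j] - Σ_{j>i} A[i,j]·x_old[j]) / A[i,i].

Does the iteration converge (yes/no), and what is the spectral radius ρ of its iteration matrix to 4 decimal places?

Split A = D + L + U, D = diag(7, -8, 8, 9, 8, 9).
GS T = -(D+L)⁻¹U: row 0 first, T[0,2] = -(-3)/(7) = +0.4286; later rows by forward substitution.
  T[0,:] = [+0.0000 -0.2857 +0.4286 +0.2857 +0.4286 -0.8571]
  T[1,:] = [+0.0000 +0.0714 +0.6429 -0.8214 +0.2679 +0.4643]
  T[2,:] = [+0.0000 -0.1250 +0.0000 +1.0625 -0.4062 -0.1875]
  T[3,:] = [+0.0000 -0.0020 +0.3571 -0.7688 -0.2088 -0.4712]
  T[4,:] = [+0.0000 -0.0387 +0.7768 -0.9301 +0.3341 -0.7515]
  T[5,:] = [+0.0000 +0.2242 +0.1012 -1.4950 -0.0620 +0.0685]
|eigenvalues of T|: 1.5379, 0.6608, 0.6608, 0.3587, 0.1544, 0.0000.
spectral radius ρ = 1.5379; 1.5379 > 1, so it fails to converge.

no, ρ = 1.5379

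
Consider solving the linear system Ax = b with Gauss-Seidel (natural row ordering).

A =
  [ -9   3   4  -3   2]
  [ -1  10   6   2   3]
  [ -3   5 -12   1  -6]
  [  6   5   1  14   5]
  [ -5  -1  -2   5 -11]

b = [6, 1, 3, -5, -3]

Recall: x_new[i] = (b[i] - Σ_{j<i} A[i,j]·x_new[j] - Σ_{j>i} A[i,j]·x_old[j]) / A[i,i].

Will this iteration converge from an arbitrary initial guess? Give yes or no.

yes

Diagonal D = diag(-9, 10, -12, 14, -11); L, U strict lower/upper.
Gauss-Seidel: T = -(D+L)⁻¹U, row 0 first, T[0,4] = -(2)/(-9) = +0.2222; later rows by forward substitution.
  T[0,:] = [+0.0000, +0.3333, +0.4444, -0.3333, +0.2222]
  T[1,:] = [+0.0000, +0.0333, -0.5556, -0.2333, -0.2778]
  T[2,:] = [+0.0000, -0.0694, -0.3426, +0.0694, -0.6713]
  T[3,:] = [+0.0000, -0.1498, +0.0324, +0.2212, -0.3052]
  T[4,:] = [+0.0000, -0.2100, -0.0745, +0.2607, -0.0924]
eigenvalue magnitudes: 0.6600, 0.3921, 0.3921, 0.0267, 0.0000.
spectral radius ρ = 0.6600; 0.6600 < 1 ⇒ converges.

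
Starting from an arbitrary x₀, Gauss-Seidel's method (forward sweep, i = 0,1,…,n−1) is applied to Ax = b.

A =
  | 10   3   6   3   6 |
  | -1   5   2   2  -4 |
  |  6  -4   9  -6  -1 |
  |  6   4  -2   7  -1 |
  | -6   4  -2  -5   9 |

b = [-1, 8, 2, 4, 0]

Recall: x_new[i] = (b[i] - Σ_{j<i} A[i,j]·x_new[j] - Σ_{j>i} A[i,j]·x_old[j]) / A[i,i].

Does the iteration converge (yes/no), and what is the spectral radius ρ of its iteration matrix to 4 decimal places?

Diagonal D = diag(10, 5, 9, 7, 9); L, U strict lower/upper.
Gauss-Seidel: T = -(D+L)⁻¹U, row 0 first, T[0,4] = -(6)/(10) = -0.6000; later rows by forward substitution.
  T[0,:] = [+0.0000, -0.3000, -0.6000, -0.3000, -0.6000]
  T[1,:] = [+0.0000, -0.0600, -0.5200, -0.4600, +0.6800]
  T[2,:] = [+0.0000, +0.1733, +0.1689, +0.6622, +0.8133]
  T[3,:] = [+0.0000, +0.3410, +0.8597, +0.7092, +0.5010]
  T[4,:] = [+0.0000, +0.0546, +0.3462, +0.5456, -0.2432]
eigenvalue magnitudes: 1.4661, 0.4914, 0.4914, 0.0215, 0.0000.
ρ = 1.4661; 1.4661 > 1, so it fails to converge.

no, ρ = 1.4661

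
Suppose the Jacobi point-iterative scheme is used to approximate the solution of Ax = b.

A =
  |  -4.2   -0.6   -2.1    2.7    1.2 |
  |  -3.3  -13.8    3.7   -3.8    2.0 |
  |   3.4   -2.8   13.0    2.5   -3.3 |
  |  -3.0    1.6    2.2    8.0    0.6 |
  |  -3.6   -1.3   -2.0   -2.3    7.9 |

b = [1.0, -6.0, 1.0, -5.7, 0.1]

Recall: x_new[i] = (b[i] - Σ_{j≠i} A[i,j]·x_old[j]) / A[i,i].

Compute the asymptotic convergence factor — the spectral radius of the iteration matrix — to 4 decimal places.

Split A = D + L + U, D = diag(-4.2, -13.8, 13, 8, 7.9).
T_J = -D⁻¹(L+U): T[0,1] = -(-0.6)/(-4.2) = -0.1429; T[0,0] = 0.
  T[0,:] = [+0.0000  -0.1429  -0.5000  +0.6429  +0.2857]
  T[1,:] = [-0.2391  +0.0000  +0.2681  -0.2754  +0.1449]
  T[2,:] = [-0.2615  +0.2154  +0.0000  -0.1923  +0.2538]
  T[3,:] = [+0.3750  -0.2000  -0.2750  +0.0000  -0.0750]
  T[4,:] = [+0.4557  +0.1646  +0.2532  +0.2911  +0.0000]
|λ(T)| sorted: 0.8595, 0.7023, 0.3850, 0.3394, 0.2027.
ρ(T) = max|λ| = 0.8595; 0.8595 < 1, so it converges for any x₀.

0.8595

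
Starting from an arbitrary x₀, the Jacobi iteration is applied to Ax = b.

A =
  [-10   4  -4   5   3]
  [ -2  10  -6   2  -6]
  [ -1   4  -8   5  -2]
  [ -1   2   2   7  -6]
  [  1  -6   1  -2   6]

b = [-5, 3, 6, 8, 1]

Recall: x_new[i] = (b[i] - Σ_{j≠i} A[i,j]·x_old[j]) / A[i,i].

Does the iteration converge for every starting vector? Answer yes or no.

Diagonal D = diag(-10, 10, -8, 7, 6); L, U strict lower/upper.
Jacobi T = -D⁻¹(L+U): T[3,0] = -(-1)/(7) = +0.1429; T[3,3] = 0.
  T[0,:] = [+0.0000, +0.4000, -0.4000, +0.5000, +0.3000]
  T[1,:] = [+0.2000, +0.0000, +0.6000, -0.2000, +0.6000]
  T[2,:] = [-0.1250, +0.5000, +0.0000, +0.6250, -0.2500]
  T[3,:] = [+0.1429, -0.2857, -0.2857, +0.0000, +0.8571]
  T[4,:] = [-0.1667, +1.0000, -0.1667, +0.3333, +0.0000]
|eigenvalues of T|: 1.4186, 0.9627, 0.5394, 0.5394, 0.0644.
spectral radius ρ = 1.4186; 1.4186 > 1, so it fails to converge.

no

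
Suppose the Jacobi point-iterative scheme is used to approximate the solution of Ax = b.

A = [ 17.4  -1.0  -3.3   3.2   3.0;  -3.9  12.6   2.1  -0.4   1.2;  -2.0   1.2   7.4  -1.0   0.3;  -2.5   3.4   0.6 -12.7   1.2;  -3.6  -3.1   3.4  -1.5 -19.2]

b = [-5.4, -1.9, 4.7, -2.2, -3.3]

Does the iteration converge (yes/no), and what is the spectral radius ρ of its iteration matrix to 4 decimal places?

yes, ρ = 0.5015

Write A = D+L+U with D = diag(17.4, 12.6, 7.4, -12.7, -19.2).
Jacobi: T = -D⁻¹(L+U), T[4,1] = -(-3.1)/(-19.2) = -0.1615; T[4,4] = 0.
  T[0,:] = [+0.0000, +0.0575, +0.1897, -0.1839, -0.1724]
  T[1,:] = [+0.3095, +0.0000, -0.1667, +0.0317, -0.0952]
  T[2,:] = [+0.2703, -0.1622, +0.0000, +0.1351, -0.0405]
  T[3,:] = [-0.1969, +0.2677, +0.0472, +0.0000, +0.0945]
  T[4,:] = [-0.1875, -0.1615, +0.1771, -0.0781, +0.0000]
moduli |λ_i(T)| = 0.5015, 0.2999, 0.1225, 0.0618, 0.0174.
ρ(T) = max|λ| = 0.5015; 0.5015 < 1 ⇒ converges.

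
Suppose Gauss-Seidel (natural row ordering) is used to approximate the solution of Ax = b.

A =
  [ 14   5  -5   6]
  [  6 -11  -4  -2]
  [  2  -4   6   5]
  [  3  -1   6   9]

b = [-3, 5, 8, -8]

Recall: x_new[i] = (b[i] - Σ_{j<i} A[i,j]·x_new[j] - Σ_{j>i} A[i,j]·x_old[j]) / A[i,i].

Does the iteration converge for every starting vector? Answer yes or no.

yes

A = D + L + U where D = diag(14, -11, 6, 9).
Gauss-Seidel: T = -(D+L)⁻¹U, row 0 first, T[0,1] = -(5)/(14) = -0.3571; later rows by forward substitution.
  T[0,:] = [+0.0000, -0.3571, +0.3571, -0.4286]
  T[1,:] = [+0.0000, -0.1948, -0.1688, -0.4156]
  T[2,:] = [+0.0000, -0.0108, -0.2316, -0.9675]
  T[3,:] = [+0.0000, +0.1046, +0.0166, +0.7417]
eigenvalue magnitudes: 0.6963, 0.2276, 0.2276, 0.0000.
ρ = 0.6963; 0.6963 < 1 ⇒ converges.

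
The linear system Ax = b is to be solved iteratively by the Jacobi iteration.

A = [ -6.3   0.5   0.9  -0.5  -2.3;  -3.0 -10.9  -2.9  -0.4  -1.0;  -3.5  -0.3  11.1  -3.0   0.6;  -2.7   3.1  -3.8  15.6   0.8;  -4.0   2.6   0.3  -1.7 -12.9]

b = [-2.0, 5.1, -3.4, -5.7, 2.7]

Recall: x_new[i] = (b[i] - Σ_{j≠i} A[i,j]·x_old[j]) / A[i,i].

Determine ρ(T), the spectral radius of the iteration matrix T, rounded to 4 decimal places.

0.5171

Write A = D+L+U with D = diag(-6.3, -10.9, 11.1, 15.6, -12.9).
T_J = -D⁻¹(L+U): T[2,4] = -(0.6)/(11.1) = -0.0541; T[2,2] = 0.
  T[0,:] = [+0.0000, +0.0794, +0.1429, -0.0794, -0.3651]
  T[1,:] = [-0.2752, +0.0000, -0.2661, -0.0367, -0.0917]
  T[2,:] = [+0.3153, +0.0270, +0.0000, +0.2703, -0.0541]
  T[3,:] = [+0.1731, -0.1987, +0.2436, +0.0000, -0.0513]
  T[4,:] = [-0.3101, +0.2016, +0.0233, -0.1318, +0.0000]
moduli |λ_i(T)| = 0.5171, 0.4147, 0.2616, 0.2616, 0.0961.
spectral radius ρ = 0.5171; 0.5171 < 1, so it converges for any x₀.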